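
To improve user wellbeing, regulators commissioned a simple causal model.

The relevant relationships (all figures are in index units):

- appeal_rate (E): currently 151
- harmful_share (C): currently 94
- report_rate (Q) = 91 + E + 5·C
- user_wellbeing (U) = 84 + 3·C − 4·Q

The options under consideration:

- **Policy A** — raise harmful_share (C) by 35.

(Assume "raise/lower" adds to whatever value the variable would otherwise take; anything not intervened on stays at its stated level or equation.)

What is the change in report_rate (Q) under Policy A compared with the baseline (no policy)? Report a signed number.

175

Baseline:
  E = 151
  C = 94
  Q = 91 + 151 + 5·94 = 712
Policy A (C + 35):
  E = 151
  C = 94 + 35 = 129
  Q = 91 + 151 + 5·129 = 887
Change in Q: 887 − 712 = 175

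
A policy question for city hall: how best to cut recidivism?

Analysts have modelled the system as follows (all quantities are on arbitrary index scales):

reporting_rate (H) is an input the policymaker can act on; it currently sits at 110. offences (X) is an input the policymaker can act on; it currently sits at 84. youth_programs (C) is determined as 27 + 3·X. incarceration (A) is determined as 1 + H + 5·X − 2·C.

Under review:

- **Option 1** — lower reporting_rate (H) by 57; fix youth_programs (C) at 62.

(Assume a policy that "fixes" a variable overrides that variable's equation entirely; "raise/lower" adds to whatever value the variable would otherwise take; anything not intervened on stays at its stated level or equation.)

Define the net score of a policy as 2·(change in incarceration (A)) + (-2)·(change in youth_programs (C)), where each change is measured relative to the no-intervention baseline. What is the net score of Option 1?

1188

Baseline:
  H = 110
  X = 84
  C = 27 + 3·84 = 279
  A = 1 + 110 + 5·84 − 2·279 = -27
Option 1 (H − 57, C := 62):
  H = 110 − 57 = 53
  X = 84
  C = 62
  A = 1 + 53 + 5·84 − 2·62 = 350
ΔA = 350 − (-27) = 377; ΔC = 62 − 279 = -217
Score = 2·377 + (-2)·(-217) = 1188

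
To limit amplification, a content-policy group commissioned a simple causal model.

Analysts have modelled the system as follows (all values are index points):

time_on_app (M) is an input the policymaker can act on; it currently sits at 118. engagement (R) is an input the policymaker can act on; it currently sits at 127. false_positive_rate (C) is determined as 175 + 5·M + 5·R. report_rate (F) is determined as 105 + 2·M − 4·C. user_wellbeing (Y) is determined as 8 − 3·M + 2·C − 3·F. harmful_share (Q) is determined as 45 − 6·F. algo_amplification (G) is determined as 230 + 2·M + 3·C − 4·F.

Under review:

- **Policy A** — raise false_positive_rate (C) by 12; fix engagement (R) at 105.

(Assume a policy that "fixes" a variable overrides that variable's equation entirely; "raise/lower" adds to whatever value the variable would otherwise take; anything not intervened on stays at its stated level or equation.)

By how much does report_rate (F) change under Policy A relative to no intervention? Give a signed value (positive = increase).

Baseline:
  M = 118
  R = 127
  C = 175 + 5·118 + 5·127 = 1400
  F = 105 + 2·118 − 4·1400 = -5259
Policy A (C + 12, R := 105):
  M = 118
  R = 105
  C = 175 + 5·118 + 5·105 (+12 from intervention) = 1302
  F = 105 + 2·118 − 4·1302 = -4867
Change in F: -4867 − (-5259) = 392

392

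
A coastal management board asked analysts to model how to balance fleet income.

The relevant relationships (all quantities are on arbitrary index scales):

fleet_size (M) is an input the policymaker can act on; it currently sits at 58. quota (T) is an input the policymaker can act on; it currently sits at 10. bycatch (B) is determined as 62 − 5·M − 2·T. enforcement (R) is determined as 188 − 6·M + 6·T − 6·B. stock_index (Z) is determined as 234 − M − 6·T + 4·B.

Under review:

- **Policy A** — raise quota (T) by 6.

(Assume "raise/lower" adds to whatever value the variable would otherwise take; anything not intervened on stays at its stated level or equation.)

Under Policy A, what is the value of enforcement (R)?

Policy A (T + 6):
  M = 58
  T = 10 + 6 = 16
  B = 62 − 5·58 − 2·16 = -260
  R = 188 − 6·58 + 6·16 − 6·(-260) = 1496

1496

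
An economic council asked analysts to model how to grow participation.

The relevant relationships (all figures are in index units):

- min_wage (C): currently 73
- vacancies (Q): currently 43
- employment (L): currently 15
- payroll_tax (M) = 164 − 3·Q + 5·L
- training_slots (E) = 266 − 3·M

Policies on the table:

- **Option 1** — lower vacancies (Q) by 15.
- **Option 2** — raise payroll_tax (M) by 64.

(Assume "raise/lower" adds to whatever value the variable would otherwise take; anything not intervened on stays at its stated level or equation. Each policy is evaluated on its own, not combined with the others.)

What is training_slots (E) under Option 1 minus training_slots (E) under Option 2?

57

Option 1 (Q − 15):
  Q = 43 − 15 = 28
  L = 15
  M = 164 − 3·28 + 5·15 = 155
  E = 266 − 3·155 = -199
Option 2 (M + 64):
  Q = 43
  L = 15
  M = 164 − 3·43 + 5·15 (+64 from intervention) = 174
  E = 266 − 3·174 = -256
E: -199 − (-256) = 57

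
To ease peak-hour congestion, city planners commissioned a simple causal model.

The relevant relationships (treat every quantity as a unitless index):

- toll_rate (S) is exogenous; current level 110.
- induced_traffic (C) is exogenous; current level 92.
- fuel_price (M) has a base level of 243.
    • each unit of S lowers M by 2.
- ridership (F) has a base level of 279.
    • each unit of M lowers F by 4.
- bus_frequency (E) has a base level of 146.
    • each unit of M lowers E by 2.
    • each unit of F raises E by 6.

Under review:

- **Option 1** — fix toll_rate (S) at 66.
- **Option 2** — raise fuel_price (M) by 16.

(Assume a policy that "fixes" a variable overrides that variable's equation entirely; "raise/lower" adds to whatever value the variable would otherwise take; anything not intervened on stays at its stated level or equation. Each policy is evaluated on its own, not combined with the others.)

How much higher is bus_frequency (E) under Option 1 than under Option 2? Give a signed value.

-1872

Option 1 (S := 66):
  S = 66
  M = 243 − 2·66 = 111
  F = 279 − 4·111 = -165
  E = 146 − 2·111 + 6·(-165) = -1066
Option 2 (M + 16):
  S = 110
  M = 243 − 2·110 (+16 from intervention) = 39
  F = 279 − 4·39 = 123
  E = 146 − 2·39 + 6·123 = 806
E: -1066 − 806 = -1872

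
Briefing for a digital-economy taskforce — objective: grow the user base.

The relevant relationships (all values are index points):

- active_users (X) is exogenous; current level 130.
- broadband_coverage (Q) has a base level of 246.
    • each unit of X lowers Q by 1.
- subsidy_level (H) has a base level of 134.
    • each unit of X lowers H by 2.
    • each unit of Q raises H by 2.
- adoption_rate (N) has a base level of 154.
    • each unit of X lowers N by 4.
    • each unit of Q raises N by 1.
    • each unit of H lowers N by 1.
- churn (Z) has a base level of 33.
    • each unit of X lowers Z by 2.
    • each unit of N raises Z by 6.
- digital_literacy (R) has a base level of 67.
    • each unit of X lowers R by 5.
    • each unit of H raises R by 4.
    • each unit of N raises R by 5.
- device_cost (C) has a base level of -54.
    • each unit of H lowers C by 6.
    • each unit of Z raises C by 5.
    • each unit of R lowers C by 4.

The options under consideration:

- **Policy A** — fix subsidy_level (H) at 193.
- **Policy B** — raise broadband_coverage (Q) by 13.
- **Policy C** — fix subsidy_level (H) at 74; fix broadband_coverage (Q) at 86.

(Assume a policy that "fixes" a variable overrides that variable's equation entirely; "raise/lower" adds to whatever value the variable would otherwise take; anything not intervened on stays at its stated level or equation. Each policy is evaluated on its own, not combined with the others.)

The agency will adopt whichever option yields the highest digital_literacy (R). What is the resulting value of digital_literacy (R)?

-1900

Policy A (H := 193):
  X = 130
  Q = 246 − 130 = 116
  H = 193
  N = 154 − 4·130 + 116 − 193 = -443
  R = 67 − 5·130 + 4·193 + 5·(-443) = -2026
Policy B (Q + 13):
  X = 130
  Q = 246 − 130 (+13 from intervention) = 129
  H = 134 − 2·130 + 2·129 = 132
  N = 154 − 4·130 + 129 − 132 = -369
  R = 67 − 5·130 + 4·132 + 5·(-369) = -1900
Policy C (H := 74, Q := 86):
  X = 130
  Q = 86
  H = 74
  N = 154 − 4·130 + 86 − 74 = -354
  R = 67 − 5·130 + 4·74 + 5·(-354) = -2057
Comparing — Policy A: R=-2026, Policy B: R=-1900, Policy C: R=-2057. Highest is -1900 (Policy B).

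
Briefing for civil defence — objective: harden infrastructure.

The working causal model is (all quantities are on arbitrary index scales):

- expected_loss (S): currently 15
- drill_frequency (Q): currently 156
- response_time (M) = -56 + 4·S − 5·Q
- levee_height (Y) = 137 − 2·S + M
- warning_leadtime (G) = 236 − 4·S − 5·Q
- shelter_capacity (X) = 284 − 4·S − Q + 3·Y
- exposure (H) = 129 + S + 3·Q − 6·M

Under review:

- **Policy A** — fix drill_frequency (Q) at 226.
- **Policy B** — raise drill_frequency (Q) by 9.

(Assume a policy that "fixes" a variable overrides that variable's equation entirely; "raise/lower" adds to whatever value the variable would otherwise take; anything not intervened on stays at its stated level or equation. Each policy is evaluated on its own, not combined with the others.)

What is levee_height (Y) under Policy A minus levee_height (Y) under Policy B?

-305

Policy A (Q := 226):
  S = 15
  Q = 226
  M = -56 + 4·15 − 5·226 = -1126
  Y = 137 − 2·15 + (-1126) = -1019
Policy B (Q + 9):
  S = 15
  Q = 156 + 9 = 165
  M = -56 + 4·15 − 5·165 = -821
  Y = 137 − 2·15 + (-821) = -714
Y: -1019 − (-714) = -305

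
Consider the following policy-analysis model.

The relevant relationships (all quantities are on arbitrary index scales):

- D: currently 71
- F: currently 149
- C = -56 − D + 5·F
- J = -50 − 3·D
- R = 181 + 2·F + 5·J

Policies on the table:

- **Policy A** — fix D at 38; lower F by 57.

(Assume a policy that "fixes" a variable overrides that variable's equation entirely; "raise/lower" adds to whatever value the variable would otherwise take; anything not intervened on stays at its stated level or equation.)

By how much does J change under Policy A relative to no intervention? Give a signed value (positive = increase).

Baseline:
  D = 71
  J = -50 − 3·71 = -263
Policy A (D := 38, F − 57):
  D = 38
  J = -50 − 3·38 = -164
Change in J: -164 − (-263) = 99

99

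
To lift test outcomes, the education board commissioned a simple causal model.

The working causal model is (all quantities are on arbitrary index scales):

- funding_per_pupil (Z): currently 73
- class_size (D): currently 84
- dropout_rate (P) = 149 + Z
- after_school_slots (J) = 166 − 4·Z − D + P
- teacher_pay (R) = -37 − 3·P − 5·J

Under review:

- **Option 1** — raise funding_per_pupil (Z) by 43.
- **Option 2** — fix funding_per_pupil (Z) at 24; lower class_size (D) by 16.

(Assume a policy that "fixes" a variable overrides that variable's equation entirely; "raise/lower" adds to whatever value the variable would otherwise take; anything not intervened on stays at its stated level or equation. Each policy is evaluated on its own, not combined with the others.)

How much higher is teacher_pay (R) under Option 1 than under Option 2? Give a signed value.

Option 1 (Z + 43):
  Z = 73 + 43 = 116
  D = 84
  P = 149 + 116 = 265
  J = 166 − 4·116 − 84 + 265 = -117
  R = -37 − 3·265 − 5·(-117) = -247
Option 2 (Z := 24, D − 16):
  Z = 24
  D = 84 − 16 = 68
  P = 149 + 24 = 173
  J = 166 − 4·24 − 68 + 173 = 175
  R = -37 − 3·173 − 5·175 = -1431
R: -247 − (-1431) = 1184

1184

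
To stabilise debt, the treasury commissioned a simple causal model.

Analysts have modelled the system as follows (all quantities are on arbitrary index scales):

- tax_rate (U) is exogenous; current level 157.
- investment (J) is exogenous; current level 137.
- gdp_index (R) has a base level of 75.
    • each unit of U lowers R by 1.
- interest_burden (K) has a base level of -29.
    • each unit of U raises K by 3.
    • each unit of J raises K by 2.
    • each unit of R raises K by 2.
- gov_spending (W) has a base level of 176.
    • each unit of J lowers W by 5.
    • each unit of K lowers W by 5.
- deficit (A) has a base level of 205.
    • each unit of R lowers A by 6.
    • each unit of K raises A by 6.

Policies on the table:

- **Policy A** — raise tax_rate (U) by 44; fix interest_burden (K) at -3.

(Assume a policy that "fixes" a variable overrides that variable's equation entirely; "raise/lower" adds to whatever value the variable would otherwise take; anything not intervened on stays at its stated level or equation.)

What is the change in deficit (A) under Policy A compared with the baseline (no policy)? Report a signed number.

Baseline:
  U = 157
  J = 137
  R = 75 − 157 = -82
  K = -29 + 3·157 + 2·137 + 2·(-82) = 552
  A = 205 − 6·(-82) + 6·552 = 4009
Policy A (U + 44, K := -3):
  U = 157 + 44 = 201
  J = 137
  R = 75 − 201 = -126
  K = -3
  A = 205 − 6·(-126) + 6·(-3) = 943
Change in A: 943 − 4009 = -3066

-3066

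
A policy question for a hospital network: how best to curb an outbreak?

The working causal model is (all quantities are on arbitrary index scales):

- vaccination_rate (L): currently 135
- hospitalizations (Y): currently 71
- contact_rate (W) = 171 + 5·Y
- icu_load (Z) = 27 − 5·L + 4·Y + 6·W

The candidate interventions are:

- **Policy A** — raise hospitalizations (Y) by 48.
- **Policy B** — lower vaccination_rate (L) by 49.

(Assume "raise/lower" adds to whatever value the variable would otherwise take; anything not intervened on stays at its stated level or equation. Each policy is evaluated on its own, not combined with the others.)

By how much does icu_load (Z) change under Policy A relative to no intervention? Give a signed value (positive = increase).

1632

Baseline:
  L = 135
  Y = 71
  W = 171 + 5·71 = 526
  Z = 27 − 5·135 + 4·71 + 6·526 = 2792
Policy A (Y + 48):
  L = 135
  Y = 71 + 48 = 119
  W = 171 + 5·119 = 766
  Z = 27 − 5·135 + 4·119 + 6·766 = 4424
Change in Z: 4424 − 2792 = 1632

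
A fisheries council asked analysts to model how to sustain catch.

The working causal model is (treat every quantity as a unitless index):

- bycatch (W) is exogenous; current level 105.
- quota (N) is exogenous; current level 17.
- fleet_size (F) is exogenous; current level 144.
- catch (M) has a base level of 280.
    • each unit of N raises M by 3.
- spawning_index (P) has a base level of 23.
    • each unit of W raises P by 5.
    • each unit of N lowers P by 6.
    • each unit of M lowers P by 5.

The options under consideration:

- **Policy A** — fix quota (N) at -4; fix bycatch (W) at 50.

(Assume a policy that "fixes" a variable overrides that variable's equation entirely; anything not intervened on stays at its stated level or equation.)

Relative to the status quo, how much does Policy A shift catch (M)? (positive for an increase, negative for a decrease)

Baseline:
  N = 17
  M = 280 + 3·17 = 331
Policy A (N := -4, W := 50):
  N = -4
  M = 280 + 3·(-4) = 268
Change in M: 268 − 331 = -63

-63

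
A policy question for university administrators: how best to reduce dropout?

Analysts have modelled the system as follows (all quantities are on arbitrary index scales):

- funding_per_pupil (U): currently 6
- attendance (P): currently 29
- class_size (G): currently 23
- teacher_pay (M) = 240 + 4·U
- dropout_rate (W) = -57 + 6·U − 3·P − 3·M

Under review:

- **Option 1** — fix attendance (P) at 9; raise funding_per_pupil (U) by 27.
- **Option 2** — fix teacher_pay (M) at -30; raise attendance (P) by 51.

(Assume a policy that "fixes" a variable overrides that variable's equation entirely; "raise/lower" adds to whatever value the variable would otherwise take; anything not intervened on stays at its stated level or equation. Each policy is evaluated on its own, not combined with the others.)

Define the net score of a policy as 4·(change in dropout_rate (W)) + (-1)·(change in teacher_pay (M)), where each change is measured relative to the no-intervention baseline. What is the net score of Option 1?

Baseline:
  U = 6
  P = 29
  M = 240 + 4·6 = 264
  W = -57 + 6·6 − 3·29 − 3·264 = -900
Option 1 (P := 9, U + 27):
  U = 6 + 27 = 33
  P = 9
  M = 240 + 4·33 = 372
  W = -57 + 6·33 − 3·9 − 3·372 = -1002
ΔW = -1002 − (-900) = -102; ΔM = 372 − 264 = 108
Score = 4·(-102) + (-1)·108 = -516

-516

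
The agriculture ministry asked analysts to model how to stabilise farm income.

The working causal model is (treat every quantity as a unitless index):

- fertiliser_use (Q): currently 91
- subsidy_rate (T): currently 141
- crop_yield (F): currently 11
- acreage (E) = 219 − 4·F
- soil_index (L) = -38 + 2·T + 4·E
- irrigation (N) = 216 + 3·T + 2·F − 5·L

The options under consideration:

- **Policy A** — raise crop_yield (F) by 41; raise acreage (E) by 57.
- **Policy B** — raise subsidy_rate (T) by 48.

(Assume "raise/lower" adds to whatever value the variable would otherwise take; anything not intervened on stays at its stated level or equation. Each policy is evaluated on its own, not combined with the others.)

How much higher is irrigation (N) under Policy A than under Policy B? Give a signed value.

2558

Policy A (F + 41, E + 57):
  T = 141
  F = 11 + 41 = 52
  E = 219 − 4·52 (+57 from intervention) = 68
  L = -38 + 2·141 + 4·68 = 516
  N = 216 + 3·141 + 2·52 − 5·516 = -1837
Policy B (T + 48):
  T = 141 + 48 = 189
  F = 11
  E = 219 − 4·11 = 175
  L = -38 + 2·189 + 4·175 = 1040
  N = 216 + 3·189 + 2·11 − 5·1040 = -4395
N: -1837 − (-4395) = 2558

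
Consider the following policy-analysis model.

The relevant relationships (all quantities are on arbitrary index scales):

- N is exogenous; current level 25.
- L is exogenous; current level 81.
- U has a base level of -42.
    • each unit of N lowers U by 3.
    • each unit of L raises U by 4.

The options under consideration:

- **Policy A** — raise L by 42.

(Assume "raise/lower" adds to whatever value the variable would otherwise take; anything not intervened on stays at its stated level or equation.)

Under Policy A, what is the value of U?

Policy A (L + 42):
  N = 25
  L = 81 + 42 = 123
  U = -42 − 3·25 + 4·123 = 375

375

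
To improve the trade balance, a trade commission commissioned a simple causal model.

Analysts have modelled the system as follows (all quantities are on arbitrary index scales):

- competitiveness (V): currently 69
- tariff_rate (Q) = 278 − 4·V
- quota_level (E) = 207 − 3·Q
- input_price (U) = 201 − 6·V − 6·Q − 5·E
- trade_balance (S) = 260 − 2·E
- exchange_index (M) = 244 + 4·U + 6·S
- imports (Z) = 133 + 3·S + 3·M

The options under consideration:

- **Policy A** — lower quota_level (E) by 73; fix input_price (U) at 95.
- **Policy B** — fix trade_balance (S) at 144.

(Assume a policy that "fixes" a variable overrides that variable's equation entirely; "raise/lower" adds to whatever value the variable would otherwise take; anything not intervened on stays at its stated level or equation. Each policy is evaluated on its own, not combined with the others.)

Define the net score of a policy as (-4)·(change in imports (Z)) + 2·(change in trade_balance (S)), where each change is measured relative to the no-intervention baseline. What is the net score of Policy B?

Baseline:
  V = 69
  Q = 278 − 4·69 = 2
  E = 207 − 3·2 = 201
  U = 201 − 6·69 − 6·2 − 5·201 = -1230
  S = 260 − 2·201 = -142
  M = 244 + 4·(-1230) + 6·(-142) = -5528
  Z = 133 + 3·(-142) + 3·(-5528) = -16877
Policy B (S := 144):
  V = 69
  Q = 278 − 4·69 = 2
  E = 207 − 3·2 = 201
  U = 201 − 6·69 − 6·2 − 5·201 = -1230
  S = 144
  M = 244 + 4·(-1230) + 6·144 = -3812
  Z = 133 + 3·144 + 3·(-3812) = -10871
ΔZ = -10871 − (-16877) = 6006; ΔS = 144 − (-142) = 286
Score = (-4)·6006 + 2·286 = -23452

-23452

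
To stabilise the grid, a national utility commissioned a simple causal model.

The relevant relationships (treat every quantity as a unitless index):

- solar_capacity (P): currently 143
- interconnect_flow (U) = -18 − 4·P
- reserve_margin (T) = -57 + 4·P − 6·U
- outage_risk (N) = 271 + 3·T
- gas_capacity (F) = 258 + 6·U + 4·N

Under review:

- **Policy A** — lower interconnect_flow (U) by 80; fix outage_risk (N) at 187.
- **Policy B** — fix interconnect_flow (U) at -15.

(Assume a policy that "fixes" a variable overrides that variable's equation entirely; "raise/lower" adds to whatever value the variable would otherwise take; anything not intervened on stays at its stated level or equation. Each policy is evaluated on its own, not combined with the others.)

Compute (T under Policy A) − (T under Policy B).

Policy A (U − 80, N := 187):
  P = 143
  U = -18 − 4·143 (−80 from intervention) = -670
  T = -57 + 4·143 − 6·(-670) = 4535
Policy B (U := -15):
  P = 143
  U = -15
  T = -57 + 4·143 − 6·(-15) = 605
T: 4535 − 605 = 3930

3930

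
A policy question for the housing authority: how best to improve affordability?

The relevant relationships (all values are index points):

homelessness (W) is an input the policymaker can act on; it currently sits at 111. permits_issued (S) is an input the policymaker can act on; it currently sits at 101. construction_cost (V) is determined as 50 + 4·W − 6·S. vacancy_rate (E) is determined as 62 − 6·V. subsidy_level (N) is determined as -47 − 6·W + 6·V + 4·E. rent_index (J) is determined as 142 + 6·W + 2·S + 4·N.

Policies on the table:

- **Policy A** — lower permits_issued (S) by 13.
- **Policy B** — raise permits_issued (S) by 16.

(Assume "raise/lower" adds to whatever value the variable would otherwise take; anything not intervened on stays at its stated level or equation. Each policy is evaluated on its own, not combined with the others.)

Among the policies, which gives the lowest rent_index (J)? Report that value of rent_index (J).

Policy A (S − 13):
  W = 111
  S = 101 − 13 = 88
  V = 50 + 4·111 − 6·88 = -34
  E = 62 − 6·(-34) = 266
  N = -47 − 6·111 + 6·(-34) + 4·266 = 147
  J = 142 + 6·111 + 2·88 + 4·147 = 1572
Policy B (S + 16):
  W = 111
  S = 101 + 16 = 117
  V = 50 + 4·111 − 6·117 = -208
  E = 62 − 6·(-208) = 1310
  N = -47 − 6·111 + 6·(-208) + 4·1310 = 3279
  J = 142 + 6·111 + 2·117 + 4·3279 = 14158
Comparing — Policy A: J=1572, Policy B: J=14158. Lowest is 1572 (Policy A).

1572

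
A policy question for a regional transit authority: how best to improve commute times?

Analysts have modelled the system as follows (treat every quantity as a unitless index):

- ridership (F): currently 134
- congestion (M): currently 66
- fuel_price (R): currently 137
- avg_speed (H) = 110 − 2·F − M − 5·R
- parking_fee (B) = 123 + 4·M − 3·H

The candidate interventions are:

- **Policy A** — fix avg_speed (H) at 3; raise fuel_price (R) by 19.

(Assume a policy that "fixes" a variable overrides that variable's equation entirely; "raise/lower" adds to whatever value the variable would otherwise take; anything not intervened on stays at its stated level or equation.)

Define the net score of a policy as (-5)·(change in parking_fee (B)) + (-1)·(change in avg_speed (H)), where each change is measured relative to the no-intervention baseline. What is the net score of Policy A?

12768

Baseline:
  F = 134
  M = 66
  R = 137
  H = 110 − 2·134 − 66 − 5·137 = -909
  B = 123 + 4·66 − 3·(-909) = 3114
Policy A (H := 3, R + 19):
  F = 134
  M = 66
  R = 137 + 19 = 156
  H = 3
  B = 123 + 4·66 − 3·3 = 378
ΔB = 378 − 3114 = -2736; ΔH = 3 − (-909) = 912
Score = (-5)·(-2736) + (-1)·912 = 12768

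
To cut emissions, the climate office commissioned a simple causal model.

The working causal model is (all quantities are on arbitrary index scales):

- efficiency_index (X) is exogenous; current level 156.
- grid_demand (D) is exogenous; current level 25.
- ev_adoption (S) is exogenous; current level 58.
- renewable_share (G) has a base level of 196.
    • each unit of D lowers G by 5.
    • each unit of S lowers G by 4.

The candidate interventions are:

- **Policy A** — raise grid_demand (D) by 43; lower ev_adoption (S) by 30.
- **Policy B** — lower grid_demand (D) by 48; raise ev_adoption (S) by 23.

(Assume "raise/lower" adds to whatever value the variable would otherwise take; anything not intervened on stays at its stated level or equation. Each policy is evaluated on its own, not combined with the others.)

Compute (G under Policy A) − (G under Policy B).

-243

Policy A (D + 43, S − 30):
  D = 25 + 43 = 68
  S = 58 − 30 = 28
  G = 196 − 5·68 − 4·28 = -256
Policy B (D − 48, S + 23):
  D = 25 − 48 = -23
  S = 58 + 23 = 81
  G = 196 − 5·(-23) − 4·81 = -13
G: -256 − (-13) = -243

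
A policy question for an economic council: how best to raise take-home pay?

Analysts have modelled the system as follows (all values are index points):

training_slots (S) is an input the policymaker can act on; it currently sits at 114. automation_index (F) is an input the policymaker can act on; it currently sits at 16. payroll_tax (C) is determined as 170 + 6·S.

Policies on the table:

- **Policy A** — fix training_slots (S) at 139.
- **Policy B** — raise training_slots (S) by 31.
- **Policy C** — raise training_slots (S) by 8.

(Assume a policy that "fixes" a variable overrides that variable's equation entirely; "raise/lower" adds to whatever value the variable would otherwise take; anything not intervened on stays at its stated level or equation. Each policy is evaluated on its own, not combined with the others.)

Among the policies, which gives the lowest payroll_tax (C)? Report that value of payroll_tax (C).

Policy A (S := 139):
  S = 139
  C = 170 + 6·139 = 1004
Policy B (S + 31):
  S = 114 + 31 = 145
  C = 170 + 6·145 = 1040
Policy C (S + 8):
  S = 114 + 8 = 122
  C = 170 + 6·122 = 902
Comparing — Policy A: C=1004, Policy B: C=1040, Policy C: C=902. Lowest is 902 (Policy C).

902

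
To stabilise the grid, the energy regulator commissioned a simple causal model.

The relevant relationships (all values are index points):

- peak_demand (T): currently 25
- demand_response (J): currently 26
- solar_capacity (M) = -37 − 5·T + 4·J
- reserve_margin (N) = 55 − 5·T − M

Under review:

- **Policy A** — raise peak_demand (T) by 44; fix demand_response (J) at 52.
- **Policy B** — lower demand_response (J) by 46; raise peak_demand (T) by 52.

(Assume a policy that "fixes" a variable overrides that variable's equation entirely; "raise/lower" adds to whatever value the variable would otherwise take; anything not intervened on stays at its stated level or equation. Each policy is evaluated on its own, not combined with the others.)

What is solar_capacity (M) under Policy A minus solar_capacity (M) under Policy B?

Policy A (T + 44, J := 52):
  T = 25 + 44 = 69
  J = 52
  M = -37 − 5·69 + 4·52 = -174
Policy B (J − 46, T + 52):
  T = 25 + 52 = 77
  J = 26 − 46 = -20
  M = -37 − 5·77 + 4·(-20) = -502
M: -174 − (-502) = 328

328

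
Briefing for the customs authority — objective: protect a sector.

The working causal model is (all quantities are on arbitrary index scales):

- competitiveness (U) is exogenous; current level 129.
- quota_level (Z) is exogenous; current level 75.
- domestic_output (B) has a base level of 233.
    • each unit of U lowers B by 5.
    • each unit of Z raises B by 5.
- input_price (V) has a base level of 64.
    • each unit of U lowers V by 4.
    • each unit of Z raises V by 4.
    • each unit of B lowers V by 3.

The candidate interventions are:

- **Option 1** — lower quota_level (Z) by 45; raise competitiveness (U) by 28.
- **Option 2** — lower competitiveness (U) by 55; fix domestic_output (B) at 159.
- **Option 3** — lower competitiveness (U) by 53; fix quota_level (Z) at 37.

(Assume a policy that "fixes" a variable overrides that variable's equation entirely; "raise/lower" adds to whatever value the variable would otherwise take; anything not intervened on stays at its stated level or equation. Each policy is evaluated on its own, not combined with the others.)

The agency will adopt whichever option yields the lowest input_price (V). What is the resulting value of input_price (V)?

Option 1 (Z − 45, U + 28):
  U = 129 + 28 = 157
  Z = 75 − 45 = 30
  B = 233 − 5·157 + 5·30 = -402
  V = 64 − 4·157 + 4·30 − 3·(-402) = 762
Option 2 (U − 55, B := 159):
  U = 129 − 55 = 74
  Z = 75
  B = 159
  V = 64 − 4·74 + 4·75 − 3·159 = -409
Option 3 (U − 53, Z := 37):
  U = 129 − 53 = 76
  Z = 37
  B = 233 − 5·76 + 5·37 = 38
  V = 64 − 4·76 + 4·37 − 3·38 = -206
Comparing — Option 1: V=762, Option 2: V=-409, Option 3: V=-206. Lowest is -409 (Option 2).

-409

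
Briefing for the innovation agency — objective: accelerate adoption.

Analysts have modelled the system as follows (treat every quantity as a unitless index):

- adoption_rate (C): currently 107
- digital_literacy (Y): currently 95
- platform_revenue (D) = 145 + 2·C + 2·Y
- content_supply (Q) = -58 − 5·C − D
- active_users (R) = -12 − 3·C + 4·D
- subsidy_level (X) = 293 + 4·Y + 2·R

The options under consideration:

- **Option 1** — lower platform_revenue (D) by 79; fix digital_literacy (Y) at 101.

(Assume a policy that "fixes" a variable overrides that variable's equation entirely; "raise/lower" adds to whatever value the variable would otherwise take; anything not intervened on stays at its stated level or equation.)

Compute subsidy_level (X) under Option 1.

Option 1 (D − 79, Y := 101):
  C = 107
  Y = 101
  D = 145 + 2·107 + 2·101 (−79 from intervention) = 482
  R = -12 − 3·107 + 4·482 = 1595
  X = 293 + 4·101 + 2·1595 = 3887

3887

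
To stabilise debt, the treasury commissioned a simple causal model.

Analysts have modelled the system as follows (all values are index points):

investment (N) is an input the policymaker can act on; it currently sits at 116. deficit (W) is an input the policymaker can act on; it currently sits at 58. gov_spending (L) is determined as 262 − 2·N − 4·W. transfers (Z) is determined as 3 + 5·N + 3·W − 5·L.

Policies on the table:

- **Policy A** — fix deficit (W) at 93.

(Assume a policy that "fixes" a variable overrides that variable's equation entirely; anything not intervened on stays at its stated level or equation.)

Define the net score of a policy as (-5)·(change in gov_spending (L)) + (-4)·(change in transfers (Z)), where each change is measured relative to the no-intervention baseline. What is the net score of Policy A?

Baseline:
  N = 116
  W = 58
  L = 262 − 2·116 − 4·58 = -202
  Z = 3 + 5·116 + 3·58 − 5·(-202) = 1767
Policy A (W := 93):
  N = 116
  W = 93
  L = 262 − 2·116 − 4·93 = -342
  Z = 3 + 5·116 + 3·93 − 5·(-342) = 2572
ΔL = -342 − (-202) = -140; ΔZ = 2572 − 1767 = 805
Score = (-5)·(-140) + (-4)·805 = -2520

-2520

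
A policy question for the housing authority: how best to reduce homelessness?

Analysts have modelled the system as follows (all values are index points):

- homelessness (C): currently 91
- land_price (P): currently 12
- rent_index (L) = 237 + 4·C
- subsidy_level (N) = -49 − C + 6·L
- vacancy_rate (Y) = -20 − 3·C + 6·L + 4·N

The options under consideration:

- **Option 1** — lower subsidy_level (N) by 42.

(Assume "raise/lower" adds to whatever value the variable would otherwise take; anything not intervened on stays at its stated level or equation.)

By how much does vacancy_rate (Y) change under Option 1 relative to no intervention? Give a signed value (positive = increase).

-168

Baseline:
  C = 91
  L = 237 + 4·91 = 601
  N = -49 − 91 + 6·601 = 3466
  Y = -20 − 3·91 + 6·601 + 4·3466 = 17177
Option 1 (N − 42):
  C = 91
  L = 237 + 4·91 = 601
  N = -49 − 91 + 6·601 (−42 from intervention) = 3424
  Y = -20 − 3·91 + 6·601 + 4·3424 = 17009
Change in Y: 17009 − 17177 = -168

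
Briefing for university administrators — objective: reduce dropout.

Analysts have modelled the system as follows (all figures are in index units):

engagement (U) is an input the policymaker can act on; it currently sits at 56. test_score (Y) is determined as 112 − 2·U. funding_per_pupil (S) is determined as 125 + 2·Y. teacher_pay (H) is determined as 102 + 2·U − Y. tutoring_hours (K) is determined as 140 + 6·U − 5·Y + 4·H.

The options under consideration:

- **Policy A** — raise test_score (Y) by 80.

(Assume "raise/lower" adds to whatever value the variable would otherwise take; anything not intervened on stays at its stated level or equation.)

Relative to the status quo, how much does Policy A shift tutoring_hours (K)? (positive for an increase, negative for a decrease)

Baseline:
  U = 56
  Y = 112 − 2·56 = 0
  H = 102 + 2·56 − 0 = 214
  K = 140 + 6·56 − 5·0 + 4·214 = 1332
Policy A (Y + 80):
  U = 56
  Y = 112 − 2·56 (+80 from intervention) = 80
  H = 102 + 2·56 − 80 = 134
  K = 140 + 6·56 − 5·80 + 4·134 = 612
Change in K: 612 − 1332 = -720

-720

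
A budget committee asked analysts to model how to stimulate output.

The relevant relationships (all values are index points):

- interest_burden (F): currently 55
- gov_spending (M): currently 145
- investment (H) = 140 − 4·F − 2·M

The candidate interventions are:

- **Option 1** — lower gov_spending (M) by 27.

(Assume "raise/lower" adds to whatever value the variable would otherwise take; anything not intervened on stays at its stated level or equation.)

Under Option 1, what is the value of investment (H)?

-316

Option 1 (M − 27):
  F = 55
  M = 145 − 27 = 118
  H = 140 − 4·55 − 2·118 = -316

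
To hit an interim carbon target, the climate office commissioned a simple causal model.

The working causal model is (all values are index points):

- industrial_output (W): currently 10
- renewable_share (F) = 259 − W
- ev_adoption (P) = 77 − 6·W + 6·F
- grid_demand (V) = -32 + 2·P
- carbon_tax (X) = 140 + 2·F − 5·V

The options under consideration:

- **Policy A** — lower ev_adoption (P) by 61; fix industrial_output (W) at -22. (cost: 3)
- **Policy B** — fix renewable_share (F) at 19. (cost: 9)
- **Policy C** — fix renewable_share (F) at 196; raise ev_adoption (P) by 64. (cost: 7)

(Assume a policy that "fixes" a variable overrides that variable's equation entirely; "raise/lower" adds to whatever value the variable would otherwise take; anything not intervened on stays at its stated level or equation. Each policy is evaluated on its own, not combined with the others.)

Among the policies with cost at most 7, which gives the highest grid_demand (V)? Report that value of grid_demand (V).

Policy A (P − 61, W := -22):
  W = -22
  F = 259 − (-22) = 281
  P = 77 − 6·(-22) + 6·281 (−61 from intervention) = 1834
  V = -32 + 2·1834 = 3636
Policy C (F := 196, P + 64):
  W = 10
  F = 196
  P = 77 − 6·10 + 6·196 (+64 from intervention) = 1257
  V = -32 + 2·1257 = 2482
Comparing — Policy A: V=3636, Policy C: V=2482. Highest is 3636 (Policy A).

3636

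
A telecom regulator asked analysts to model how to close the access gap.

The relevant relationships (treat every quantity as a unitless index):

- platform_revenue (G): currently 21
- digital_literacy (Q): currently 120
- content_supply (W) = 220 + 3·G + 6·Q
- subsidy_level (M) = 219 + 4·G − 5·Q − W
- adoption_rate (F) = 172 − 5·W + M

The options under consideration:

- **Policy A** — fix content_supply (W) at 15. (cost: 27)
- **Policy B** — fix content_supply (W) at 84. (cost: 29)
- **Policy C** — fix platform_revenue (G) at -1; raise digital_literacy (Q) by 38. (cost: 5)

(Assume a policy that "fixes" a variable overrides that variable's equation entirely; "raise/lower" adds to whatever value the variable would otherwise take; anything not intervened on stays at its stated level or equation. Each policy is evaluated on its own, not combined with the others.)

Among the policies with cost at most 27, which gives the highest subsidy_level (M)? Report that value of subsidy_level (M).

Policy A (W := 15):
  G = 21
  Q = 120
  W = 15
  M = 219 + 4·21 − 5·120 − 15 = -312
Policy C (G := -1, Q + 38):
  G = -1
  Q = 120 + 38 = 158
  W = 220 + 3·(-1) + 6·158 = 1165
  M = 219 + 4·(-1) − 5·158 − 1165 = -1740
Comparing — Policy A: M=-312, Policy C: M=-1740. Highest is -312 (Policy A).

-312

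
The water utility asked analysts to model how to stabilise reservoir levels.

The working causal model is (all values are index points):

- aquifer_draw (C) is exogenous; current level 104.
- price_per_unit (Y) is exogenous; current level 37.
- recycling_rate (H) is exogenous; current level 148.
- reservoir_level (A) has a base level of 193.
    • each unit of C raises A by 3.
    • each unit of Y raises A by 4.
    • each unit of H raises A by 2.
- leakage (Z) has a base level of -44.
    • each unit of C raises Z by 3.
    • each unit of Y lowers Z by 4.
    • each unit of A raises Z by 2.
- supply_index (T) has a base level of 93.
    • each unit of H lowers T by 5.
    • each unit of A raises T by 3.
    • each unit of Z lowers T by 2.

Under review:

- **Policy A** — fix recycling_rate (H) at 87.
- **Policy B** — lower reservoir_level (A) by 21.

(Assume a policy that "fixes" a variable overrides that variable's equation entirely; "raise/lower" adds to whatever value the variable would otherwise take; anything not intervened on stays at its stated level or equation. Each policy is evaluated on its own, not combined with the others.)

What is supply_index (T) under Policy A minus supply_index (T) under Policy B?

Policy A (H := 87):
  C = 104
  Y = 37
  H = 87
  A = 193 + 3·104 + 4·37 + 2·87 = 827
  Z = -44 + 3·104 − 4·37 + 2·827 = 1774
  T = 93 − 5·87 + 3·827 − 2·1774 = -1409
Policy B (A − 21):
  C = 104
  Y = 37
  H = 148
  A = 193 + 3·104 + 4·37 + 2·148 (−21 from intervention) = 928
  Z = -44 + 3·104 − 4·37 + 2·928 = 1976
  T = 93 − 5·148 + 3·928 − 2·1976 = -1815
T: -1409 − (-1815) = 406

406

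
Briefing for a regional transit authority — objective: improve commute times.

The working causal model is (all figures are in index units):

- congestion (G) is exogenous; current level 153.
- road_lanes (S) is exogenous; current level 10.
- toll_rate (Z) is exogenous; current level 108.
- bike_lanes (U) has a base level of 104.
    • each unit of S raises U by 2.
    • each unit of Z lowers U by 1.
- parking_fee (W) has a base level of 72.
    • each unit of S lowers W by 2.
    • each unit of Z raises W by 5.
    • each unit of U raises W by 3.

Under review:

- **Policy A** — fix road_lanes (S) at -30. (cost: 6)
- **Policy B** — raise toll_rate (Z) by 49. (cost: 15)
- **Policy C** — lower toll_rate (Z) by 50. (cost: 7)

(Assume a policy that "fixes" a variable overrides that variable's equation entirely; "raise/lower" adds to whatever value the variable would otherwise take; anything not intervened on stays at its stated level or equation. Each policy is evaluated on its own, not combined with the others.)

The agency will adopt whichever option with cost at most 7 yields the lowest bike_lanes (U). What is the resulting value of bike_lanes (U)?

Policy A (S := -30):
  S = -30
  Z = 108
  U = 104 + 2·(-30) − 108 = -64
Policy C (Z − 50):
  S = 10
  Z = 108 − 50 = 58
  U = 104 + 2·10 − 58 = 66
Comparing — Policy A: U=-64, Policy C: U=66. Lowest is -64 (Policy A).

-64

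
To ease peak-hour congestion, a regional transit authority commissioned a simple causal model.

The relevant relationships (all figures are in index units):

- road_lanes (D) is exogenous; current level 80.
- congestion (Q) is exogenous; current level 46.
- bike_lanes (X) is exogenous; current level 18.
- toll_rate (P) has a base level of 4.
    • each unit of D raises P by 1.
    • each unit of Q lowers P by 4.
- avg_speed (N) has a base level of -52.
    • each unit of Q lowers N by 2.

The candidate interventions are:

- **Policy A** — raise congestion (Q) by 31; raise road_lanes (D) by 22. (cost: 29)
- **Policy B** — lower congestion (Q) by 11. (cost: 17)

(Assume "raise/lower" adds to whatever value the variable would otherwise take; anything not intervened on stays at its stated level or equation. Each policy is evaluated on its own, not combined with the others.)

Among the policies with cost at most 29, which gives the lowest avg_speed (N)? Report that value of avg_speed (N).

-206

Policy A (Q + 31, D + 22):
  Q = 46 + 31 = 77
  N = -52 − 2·77 = -206
Policy B (Q − 11):
  Q = 46 − 11 = 35
  N = -52 − 2·35 = -122
Comparing — Policy A: N=-206, Policy B: N=-122. Lowest is -206 (Policy A).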